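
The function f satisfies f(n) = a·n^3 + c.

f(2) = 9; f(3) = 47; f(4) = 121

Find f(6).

From f(2) = 9 and f(3) = 47: 8a + c = 9 and 27a + c = 47.
Subtracting: 19a = 38, so a = 2; then c = 9 − 2·8 = -7.
So f(n) = 2n³ − 7, and f(6) = 425.

425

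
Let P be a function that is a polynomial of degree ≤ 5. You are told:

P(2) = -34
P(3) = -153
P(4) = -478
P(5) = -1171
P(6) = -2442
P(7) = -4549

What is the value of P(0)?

Write P(k) = ak^5 + bk^4 + ck³ + dk² + ek + p; the 6 given values yield a linear system in the 6 coefficients.
Solving, the leading coefficient vanishes, and P(k) = -2k^4 + k³ - 2k² + 2k - 6.
Then P(0) = -6.

-6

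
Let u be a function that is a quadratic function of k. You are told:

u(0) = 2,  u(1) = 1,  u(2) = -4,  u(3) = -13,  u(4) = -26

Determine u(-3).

First differences: -1, -5, -9, -13. Second differences: -4, -4, -4.
Level-2 differences are constant, so u has degree 2.
Fitting a degree-2 polynomial gives u(k) = -2k² + k + 2.
Then u(-3) = -19.

-19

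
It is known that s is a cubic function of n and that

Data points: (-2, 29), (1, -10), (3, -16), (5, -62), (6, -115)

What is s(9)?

-466

Write s(n) = an³ + bn² + cn + d; the 5 given values yield a linear system in the 4 coefficients.
Solving, s(n) = -n³ + 4n² - 6n - 7.
Then s(9) = -466.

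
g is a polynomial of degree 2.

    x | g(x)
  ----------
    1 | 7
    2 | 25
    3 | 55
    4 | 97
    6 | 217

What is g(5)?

151

Write g(x) = ax² + bx + c; the 5 given values yield a linear system in the 3 coefficients.
Solving, g(x) = 6x² + 1.
Then g(5) = 151.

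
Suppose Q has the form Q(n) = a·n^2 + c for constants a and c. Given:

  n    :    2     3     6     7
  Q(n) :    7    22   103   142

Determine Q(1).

-2

From Q(2) = 7 and Q(3) = 22: 4a + c = 7 and 9a + c = 22.
Subtracting: 5a = 15, so a = 3; then c = 7 − 3·4 = -5.
So Q(n) = 3n² − 5, and Q(1) = -2.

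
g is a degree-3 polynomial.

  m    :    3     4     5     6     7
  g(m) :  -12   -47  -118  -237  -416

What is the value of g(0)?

-3

First differences: -35, -71, -119, -179. Second differences: -36, -48, -60. Third differences: -12, -12.
Level-3 differences are constant, so g has degree 3.
Fitting a degree-3 polynomial gives g(m) = -2m³ + 6m² - 3m - 3.
Then g(0) = -3.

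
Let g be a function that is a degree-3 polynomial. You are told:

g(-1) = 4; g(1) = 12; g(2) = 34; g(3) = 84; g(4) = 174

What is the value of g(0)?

6

Write g(t) = at³ + bt² + ct + d; the 5 given values yield a linear system in the 4 coefficients.
Solving, g(t) = 2t³ + 2t² + 2t + 6.
Then g(0) = 6.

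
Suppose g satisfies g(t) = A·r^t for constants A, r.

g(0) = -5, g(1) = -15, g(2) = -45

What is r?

3

Consecutive ratio: -15/(-5) = 3, and -45/(-15) = 3, so r = 3.
Then A·3^0 = -5 gives A = -5, and g(t) = -5·3^t.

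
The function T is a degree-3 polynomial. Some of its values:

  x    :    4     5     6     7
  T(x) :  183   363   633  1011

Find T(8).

1515

Write T(x) = ax³ + bx² + cx + d; the 4 given values yield a linear system in the 4 coefficients.
Solving, T(x) = 3x³ - 3x + 3.
Then T(8) = 1515.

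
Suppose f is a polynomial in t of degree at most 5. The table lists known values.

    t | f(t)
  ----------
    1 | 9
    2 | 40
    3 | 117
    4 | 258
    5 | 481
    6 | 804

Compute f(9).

2553

First differences: 31, 77, 141, 223, 323. Second differences: 46, 64, 82, 100. Third differences: 18, 18, 18.
Level-3 differences are constant, so f has degree 3.
Fitting a degree-3 polynomial gives f(t) = 3t³ + 5t² - 5t + 6.
Then f(9) = 2553.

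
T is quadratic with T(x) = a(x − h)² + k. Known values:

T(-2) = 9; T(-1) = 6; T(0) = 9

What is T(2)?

33

First differences -3, 3; second difference 6 = 2a, so a = 3.
Expanding, the x-coefficient is −2ah = -6h; matching it to the data gives h = -1, and then k = 6.
So T(x) = 3(x + 1)² + 6.
T(2) = 3·3² + 6 = 33.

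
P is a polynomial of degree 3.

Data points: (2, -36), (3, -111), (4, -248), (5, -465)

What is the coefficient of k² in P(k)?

Write P(k) = ak³ + bk² + ck + d; the 4 given values yield a linear system in the 4 coefficients.
Solving, P(k) = -3k³ - 4k² + 2k.
The coefficient of k² is -4.

-4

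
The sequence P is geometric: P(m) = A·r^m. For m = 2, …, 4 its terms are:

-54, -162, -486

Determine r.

3

Consecutive ratio: -162/(-54) = 3, and -486/(-162) = 3, so r = 3.
Then A·3^2 = -54 gives A = -6, and P(m) = -6·3^m.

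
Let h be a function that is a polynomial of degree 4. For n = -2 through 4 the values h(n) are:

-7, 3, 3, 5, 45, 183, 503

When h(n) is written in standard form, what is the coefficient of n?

First differences: 10, 0, 2, 40, 138, 320. Second differences: -10, 2, 38, 98, 182. Third differences: 12, 36, 60, 84. Fourth differences: 24, 24, 24.
Level-4 differences are constant, so h has degree 4.
Fitting a degree-4 polynomial gives h(n) = n^4 + 4n³ - 3n + 3.
The coefficient of n is -3.

-3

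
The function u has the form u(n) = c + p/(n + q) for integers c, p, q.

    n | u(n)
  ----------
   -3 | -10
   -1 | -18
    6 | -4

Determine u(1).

6

(u(n) − c)(n + q) = p for each data point; the three points give a linear system in c and q, then p follows.
Solving: c = -6, q = 0, p = 12, so u(n) = -6 + 12/(n + 0).
Then u(1) = -6 + 12/1 = 6.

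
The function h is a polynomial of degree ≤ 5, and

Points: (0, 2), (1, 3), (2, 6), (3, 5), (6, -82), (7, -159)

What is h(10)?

-618

Write h(t) = at^5 + bt^4 + ct³ + dt² + et + p; the 6 given values yield a linear system in the 6 coefficients.
Solving, the top 2 coefficients vanish, and h(t) = -t³ + 4t² - 2t + 2.
Then h(10) = -618.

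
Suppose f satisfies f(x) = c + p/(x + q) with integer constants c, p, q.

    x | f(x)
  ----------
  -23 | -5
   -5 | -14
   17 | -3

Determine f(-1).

6

(f(x) − c)(x + q) = p for each data point; the three points give a linear system in c and q, then p follows.
Solving: c = -4, q = 3, p = 20, so f(x) = -4 + 20/(x + 3).
Then f(-1) = -4 + 20/2 = 6.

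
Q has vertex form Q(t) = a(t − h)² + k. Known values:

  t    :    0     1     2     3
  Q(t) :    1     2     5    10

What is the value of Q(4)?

First differences 1, 3, 5; second difference 2 = 2a, so a = 1.
Expanding, the t-coefficient is −2ah = -2h; matching it to the data gives h = 0, and then k = 1.
So Q(t) = 1(t + 0)² + 1.
Q(4) = 1·4² + 1 = 17.

17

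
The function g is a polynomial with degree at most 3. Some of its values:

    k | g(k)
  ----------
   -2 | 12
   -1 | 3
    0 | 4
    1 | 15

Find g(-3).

First differences: -9, 1, 11. Second differences: 10, 10.
Level-2 differences are constant, so g has degree 2.
Fitting a degree-2 polynomial gives g(k) = 5k² + 6k + 4.
Then g(-3) = 31.

31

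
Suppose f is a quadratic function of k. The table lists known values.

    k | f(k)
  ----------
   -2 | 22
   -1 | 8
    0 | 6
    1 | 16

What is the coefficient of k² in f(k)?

Write f(k) = ak² + bk + c; the 4 given values yield a linear system in the 3 coefficients.
Solving, f(k) = 6k² + 4k + 6.
The coefficient of k² is 6.

6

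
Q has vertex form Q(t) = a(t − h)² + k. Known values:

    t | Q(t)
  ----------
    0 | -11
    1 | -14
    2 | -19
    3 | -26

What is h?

-1

First differences -3, -5, -7; second difference -2 = 2a, so a = -1.
Expanding, the t-coefficient is −2ah = 2h; matching it to the data gives h = -1, and then k = -10.
So Q(t) = -1(t + 1)² − 10.
Hence h = -1.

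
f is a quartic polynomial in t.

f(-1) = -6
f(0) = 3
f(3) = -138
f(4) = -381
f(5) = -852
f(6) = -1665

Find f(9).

-7656

Write f(t) = at^4 + bt³ + ct² + dt + e; the 6 given values yield a linear system in the 5 coefficients.
Solving, f(t) = -t^4 - t³ - 5t² + 4t + 3.
Then f(9) = -7656.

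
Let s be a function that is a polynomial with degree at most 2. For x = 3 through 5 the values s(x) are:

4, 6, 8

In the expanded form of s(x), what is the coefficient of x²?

0

First differences: 2, 2.
Level-1 differences are constant, so s has degree 1.
Fitting a degree-1 polynomial gives s(x) = 2x - 2.
The coefficient of x² is 0.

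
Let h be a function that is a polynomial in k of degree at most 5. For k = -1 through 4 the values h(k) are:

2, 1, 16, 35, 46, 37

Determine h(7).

First differences: -1, 15, 19, 11, -9. Second differences: 16, 4, -8, -20. Third differences: -12, -12, -12.
Level-3 differences are constant, so h has degree 3.
Fitting a degree-3 polynomial gives h(k) = -2k³ + 8k² + 9k + 1.
Then h(7) = -230.

-230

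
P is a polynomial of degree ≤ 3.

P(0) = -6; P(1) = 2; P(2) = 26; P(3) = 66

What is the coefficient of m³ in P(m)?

First differences: 8, 24, 40. Second differences: 16, 16.
Level-2 differences are constant, so P has degree 2.
Fitting a degree-2 polynomial gives P(m) = 8m² - 6.
The coefficient of m³ is 0.

0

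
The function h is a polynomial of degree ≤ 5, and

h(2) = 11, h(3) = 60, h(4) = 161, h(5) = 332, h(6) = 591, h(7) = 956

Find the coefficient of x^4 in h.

First differences: 49, 101, 171, 259, 365. Second differences: 52, 70, 88, 106. Third differences: 18, 18, 18.
Level-3 differences are constant, so h has degree 3.
Fitting a degree-3 polynomial gives h(x) = 3x³ - x² - 3x - 3.
The coefficient of x^4 is 0.

0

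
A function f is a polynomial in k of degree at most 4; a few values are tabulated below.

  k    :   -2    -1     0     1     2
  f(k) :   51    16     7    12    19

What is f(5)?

First differences: -35, -9, 5, 7. Second differences: 26, 14, 2. Third differences: -12, -12.
Level-3 differences are constant, so f has degree 3.
Fitting a degree-3 polynomial gives f(k) = -2k³ + 7k² + 7.
Then f(5) = -68.

-68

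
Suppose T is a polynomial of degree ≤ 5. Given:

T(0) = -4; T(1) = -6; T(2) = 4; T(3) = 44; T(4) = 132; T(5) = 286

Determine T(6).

524

First differences: -2, 10, 40, 88, 154. Second differences: 12, 30, 48, 66. Third differences: 18, 18, 18.
Level-3 differences are constant, so T has degree 3.
Fitting a degree-3 polynomial gives T(n) = 3n³ - 3n² - 2n - 4.
Then T(6) = 524.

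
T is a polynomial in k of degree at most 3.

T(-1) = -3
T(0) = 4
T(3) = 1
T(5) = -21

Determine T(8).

-84

Write T(k) = ak³ + bk² + ck + d; the 4 given values yield a linear system in the 4 coefficients.
Solving, the leading coefficient vanishes, and T(k) = -2k² + 5k + 4.
Then T(8) = -84.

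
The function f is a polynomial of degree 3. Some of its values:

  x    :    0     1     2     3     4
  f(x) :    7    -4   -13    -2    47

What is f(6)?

First differences: -11, -9, 11, 49. Second differences: 2, 20, 38. Third differences: 18, 18.
Level-3 differences are constant, so f has degree 3.
Fitting a degree-3 polynomial gives f(x) = 3x³ - 8x² - 6x + 7.
Then f(6) = 331.

331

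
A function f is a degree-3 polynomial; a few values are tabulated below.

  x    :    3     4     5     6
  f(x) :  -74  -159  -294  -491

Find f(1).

-6

Write f(x) = ax³ + bx² + cx + d; the 4 given values yield a linear system in the 4 coefficients.
Solving, f(x) = -2x³ - x² - 4x + 1.
Then f(1) = -6.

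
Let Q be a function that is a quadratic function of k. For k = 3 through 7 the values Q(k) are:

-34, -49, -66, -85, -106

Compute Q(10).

First differences: -15, -17, -19, -21. Second differences: -2, -2, -2.
Level-2 differences are constant, so Q has degree 2.
Fitting a degree-2 polynomial gives Q(k) = -k² - 8k - 1.
Then Q(10) = -181.

-181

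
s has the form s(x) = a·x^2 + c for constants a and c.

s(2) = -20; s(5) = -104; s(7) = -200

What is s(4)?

-68

From s(2) = -20 and s(5) = -104: 4a + c = -20 and 25a + c = -104.
Subtracting: 21a = -84, so a = -4; then c = -20 − (-4)·4 = -4.
So s(x) = -4x² − 4, and s(4) = -68.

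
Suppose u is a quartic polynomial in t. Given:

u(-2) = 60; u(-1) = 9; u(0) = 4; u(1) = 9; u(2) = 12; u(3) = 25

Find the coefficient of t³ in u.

First differences: -51, -5, 5, 3, 13. Second differences: 46, 10, -2, 10. Third differences: -36, -12, 12. Fourth differences: 24, 24.
Level-4 differences are constant, so u has degree 4.
Fitting a degree-4 polynomial gives u(t) = t^4 - 4t³ + 4t² + 4t + 4.
The coefficient of t³ is -4.

-4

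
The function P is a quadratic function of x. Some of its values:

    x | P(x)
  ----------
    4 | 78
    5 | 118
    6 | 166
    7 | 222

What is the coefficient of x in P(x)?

Write P(x) = ax² + bx + c; the 4 given values yield a linear system in the 3 coefficients.
Solving, P(x) = 4x² + 4x - 2.
The coefficient of x is 4.

4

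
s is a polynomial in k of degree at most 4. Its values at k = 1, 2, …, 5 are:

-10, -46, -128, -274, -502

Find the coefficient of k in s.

0

First differences: -36, -82, -146, -228. Second differences: -46, -64, -82. Third differences: -18, -18.
Level-3 differences are constant, so s has degree 3.
Fitting a degree-3 polynomial gives s(k) = -3k³ - 5k² - 2.
The coefficient of k is 0.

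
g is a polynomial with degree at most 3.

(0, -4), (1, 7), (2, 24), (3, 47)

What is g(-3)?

-1

First differences: 11, 17, 23. Second differences: 6, 6.
Level-2 differences are constant, so g has degree 2.
Fitting a degree-2 polynomial gives g(n) = 3n² + 8n - 4.
Then g(-3) = -1.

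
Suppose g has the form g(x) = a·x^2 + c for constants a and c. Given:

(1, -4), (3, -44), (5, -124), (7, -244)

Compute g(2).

-19

From g(1) = -4 and g(3) = -44: 1a + c = -4 and 9a + c = -44.
Subtracting: 8a = -40, so a = -5; then c = -4 − (-5)·1 = 1.
So g(x) = -5x² + 1, and g(2) = -19.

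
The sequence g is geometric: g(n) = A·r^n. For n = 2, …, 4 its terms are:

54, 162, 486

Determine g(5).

1458

Consecutive ratio: 162/54 = 3, and 486/162 = 3, so r = 3.
Then A·3^2 = 54 gives A = 6, and g(n) = 6·3^n.
g(5) = 6·3^5 = 1458.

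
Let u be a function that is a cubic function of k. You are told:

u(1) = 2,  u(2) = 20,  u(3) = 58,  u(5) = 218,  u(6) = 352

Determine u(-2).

Write u(k) = ak³ + bk² + ck + d; the 5 given values yield a linear system in the 4 coefficients.
Solving, u(k) = k³ + 4k² - k - 2.
Then u(-2) = 8.

8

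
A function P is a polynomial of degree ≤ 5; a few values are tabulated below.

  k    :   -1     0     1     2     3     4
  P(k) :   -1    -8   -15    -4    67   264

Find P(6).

First differences: -7, -7, 11, 71, 197. Second differences: 0, 18, 60, 126. Third differences: 18, 42, 66. Fourth differences: 24, 24.
Level-4 differences are constant, so P has degree 4.
Fitting a degree-4 polynomial gives P(k) = k^4 + k³ - k² - 8k - 8.
Then P(6) = 1420.

1420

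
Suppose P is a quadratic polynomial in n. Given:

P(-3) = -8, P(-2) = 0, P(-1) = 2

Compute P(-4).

Write P(n) = an² + bn + c; the 3 given values yield a linear system in the 3 coefficients.
Solving, P(n) = -3n² - 7n - 2.
Then P(-4) = -22.

-22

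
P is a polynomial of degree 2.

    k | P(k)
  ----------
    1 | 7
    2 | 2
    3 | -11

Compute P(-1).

Write P(k) = ak² + bk + c; the 3 given values yield a linear system in the 3 coefficients.
Solving, P(k) = -4k² + 7k + 4.
Then P(-1) = -7.

-7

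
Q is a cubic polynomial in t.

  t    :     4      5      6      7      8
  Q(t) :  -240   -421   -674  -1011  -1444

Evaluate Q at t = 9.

Write Q(t) = at³ + bt² + ct + d; the 5 given values yield a linear system in the 4 coefficients.
Solving, Q(t) = -2t³ - 6t² - 5t + 4.
Then Q(9) = -1985.

-1985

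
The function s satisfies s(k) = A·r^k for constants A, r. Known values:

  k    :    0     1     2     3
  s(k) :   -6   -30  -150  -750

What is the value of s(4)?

Consecutive ratio: -30/(-6) = 5, and -150/(-30) = 5, so r = 5.
Then A·5^0 = -6 gives A = -6, and s(k) = -6·5^k.
s(4) = -6·5^4 = -3750.

-3750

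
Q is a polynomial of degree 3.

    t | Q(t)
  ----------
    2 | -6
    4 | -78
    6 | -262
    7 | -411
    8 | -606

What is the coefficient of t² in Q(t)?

-2

Write Q(t) = at³ + bt² + ct + d; the 5 given values yield a linear system in the 4 coefficients.
Solving, Q(t) = -t³ - 2t² + 4t + 2.
The coefficient of t² is -2.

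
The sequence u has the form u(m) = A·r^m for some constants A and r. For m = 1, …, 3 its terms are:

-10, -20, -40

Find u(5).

-160

Consecutive ratio: -20/(-10) = 2, and -40/(-20) = 2, so r = 2.
Then A·2^1 = -10 gives A = -5, and u(m) = -5·2^m.
u(5) = -5·2^5 = -160.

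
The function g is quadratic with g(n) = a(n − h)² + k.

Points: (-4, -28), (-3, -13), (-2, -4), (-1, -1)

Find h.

First differences 15, 9, 3; second difference -6 = 2a, so a = -3.
Expanding, the n-coefficient is −2ah = 6h; matching it to the data gives h = -1, and then k = -1.
So g(n) = -3(n + 1)² − 1.
Hence h = -1.

-1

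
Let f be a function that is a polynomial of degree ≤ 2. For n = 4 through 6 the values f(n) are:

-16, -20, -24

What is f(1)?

First differences: -4, -4.
Level-1 differences are constant, so f has degree 1.
Fitting a degree-1 polynomial gives f(n) = -4n.
Then f(1) = -4.

-4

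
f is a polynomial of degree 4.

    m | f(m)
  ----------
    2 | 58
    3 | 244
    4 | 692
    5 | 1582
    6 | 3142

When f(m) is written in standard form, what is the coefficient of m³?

2

Write f(m) = am^4 + bm³ + cm² + dm + e; the 5 given values yield a linear system in the 5 coefficients.
Solving, f(m) = 2m^4 + 2m³ + 3m² + 3m - 8.
The coefficient of m³ is 2.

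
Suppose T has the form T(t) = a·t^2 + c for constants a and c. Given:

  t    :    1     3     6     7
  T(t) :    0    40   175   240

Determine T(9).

400

From T(1) = 0 and T(3) = 40: 1a + c = 0 and 9a + c = 40.
Subtracting: 8a = 40, so a = 5; then c = 0 − 5·1 = -5.
So T(t) = 5t² − 5, and T(9) = 400.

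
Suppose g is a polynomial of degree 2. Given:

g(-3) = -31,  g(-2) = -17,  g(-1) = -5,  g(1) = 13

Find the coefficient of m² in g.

Write g(m) = am² + bm + c; the 4 given values yield a linear system in the 3 coefficients.
Solving, g(m) = -m² + 9m + 5.
The coefficient of m² is -1.

-1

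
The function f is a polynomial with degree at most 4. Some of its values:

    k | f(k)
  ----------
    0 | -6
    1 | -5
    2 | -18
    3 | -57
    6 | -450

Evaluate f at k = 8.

Write f(k) = ak^4 + bk³ + ck² + dk + e; the 5 given values yield a linear system in the 5 coefficients.
Solving, the leading coefficient vanishes, and f(k) = -2k³ - k² + 4k - 6.
Then f(8) = -1062.

-1062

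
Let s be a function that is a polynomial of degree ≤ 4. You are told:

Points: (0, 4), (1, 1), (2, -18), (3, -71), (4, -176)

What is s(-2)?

Write s(x) = ax^4 + bx³ + cx² + dx + e; the 5 given values yield a linear system in the 5 coefficients.
Solving, the leading coefficient vanishes, and s(x) = -3x³ + x² - x + 4.
Then s(-2) = 34.

34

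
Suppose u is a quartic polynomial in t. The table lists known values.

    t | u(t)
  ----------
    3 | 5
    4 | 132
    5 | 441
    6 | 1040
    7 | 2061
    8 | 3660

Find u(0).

Write u(t) = at^4 + bt³ + ct² + dt + e; the 6 given values yield a linear system in the 5 coefficients.
Solving, u(t) = t^4 - 6t² - 6t - 4.
Then u(0) = -4.

-4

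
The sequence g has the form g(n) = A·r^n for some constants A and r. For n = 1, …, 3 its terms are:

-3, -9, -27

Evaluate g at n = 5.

-243

Consecutive ratio: -9/(-3) = 3, and -27/(-9) = 3, so r = 3.
Then A·3^1 = -3 gives A = -1, and g(n) = -1·3^n.
g(5) = -1·3^5 = -243.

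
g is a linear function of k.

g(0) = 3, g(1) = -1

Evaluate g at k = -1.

7

Write g(k) = ak + b; the 2 given values yield a linear system in the 2 coefficients.
Solving, g(k) = -4k + 3.
Then g(-1) = 7.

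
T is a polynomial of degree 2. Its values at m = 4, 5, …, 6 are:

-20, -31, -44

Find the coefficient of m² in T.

Write T(m) = am² + bm + c; the 3 given values yield a linear system in the 3 coefficients.
Solving, T(m) = -m² - 2m + 4.
The coefficient of m² is -1.

-1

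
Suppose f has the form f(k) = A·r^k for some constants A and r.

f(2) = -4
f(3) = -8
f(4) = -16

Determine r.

Consecutive ratio: -8/(-4) = 2, and -16/(-8) = 2, so r = 2.
Then A·2^2 = -4 gives A = -1, and f(k) = -1·2^k.

2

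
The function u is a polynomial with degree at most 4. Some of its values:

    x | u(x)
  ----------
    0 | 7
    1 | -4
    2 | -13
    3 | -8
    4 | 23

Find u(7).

Write u(x) = ax^4 + bx³ + cx² + dx + e; the 5 given values yield a linear system in the 5 coefficients.
Solving, the leading coefficient vanishes, and u(x) = 2x³ - 5x² - 8x + 7.
Then u(7) = 392.

392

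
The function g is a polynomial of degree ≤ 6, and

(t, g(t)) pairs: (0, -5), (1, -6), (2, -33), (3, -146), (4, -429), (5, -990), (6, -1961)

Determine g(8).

-5781

Write g(t) = at^6 + bt^5 + ct^4 + dt³ + et² + pt + q; the 7 given values yield a linear system in the 7 coefficients.
Solving, the top 2 coefficients vanish, and g(t) = -t^4 - 4t³ + 6t² - 2t - 5.
Then g(8) = -5781.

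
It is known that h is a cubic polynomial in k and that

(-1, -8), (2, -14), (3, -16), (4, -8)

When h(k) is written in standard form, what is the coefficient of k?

-1

Write h(k) = ak³ + bk² + ck + d; the 4 given values yield a linear system in the 4 coefficients.
Solving, h(k) = k³ - 4k² - k - 4.
The coefficient of k is -1.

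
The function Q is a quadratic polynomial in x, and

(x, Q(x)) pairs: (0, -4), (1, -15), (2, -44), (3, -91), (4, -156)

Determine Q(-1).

First differences: -11, -29, -47, -65. Second differences: -18, -18, -18.
Level-2 differences are constant, so Q has degree 2.
Fitting a degree-2 polynomial gives Q(x) = -9x² - 2x - 4.
Then Q(-1) = -11.

-11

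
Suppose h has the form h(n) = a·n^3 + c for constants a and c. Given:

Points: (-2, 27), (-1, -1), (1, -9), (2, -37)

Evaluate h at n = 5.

-505

From h(-2) = 27 and h(-1) = -1: -8a + c = 27 and -1a + c = -1.
Subtracting: 7a = -28, so a = -4; then c = 27 − (-4)·(-8) = -5.
So h(n) = -4n³ − 5, and h(5) = -505.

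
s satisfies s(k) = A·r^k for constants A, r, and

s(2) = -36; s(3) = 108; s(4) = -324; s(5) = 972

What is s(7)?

Consecutive ratio: 108/(-36) = -3, and -324/108 = -3, so r = -3.
Then A·(-3)^2 = -36 gives A = -4, and s(k) = -4·(-3)^k.
s(7) = -4·(-3)^7 = 8748.

8748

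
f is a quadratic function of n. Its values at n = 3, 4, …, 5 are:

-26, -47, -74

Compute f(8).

Write f(n) = an² + bn + c; the 3 given values yield a linear system in the 3 coefficients.
Solving, f(n) = -3n² + 1.
Then f(8) = -191.

-191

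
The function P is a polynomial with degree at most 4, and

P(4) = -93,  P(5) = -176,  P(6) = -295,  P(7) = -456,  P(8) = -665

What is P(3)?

-40

Write P(k) = ak^4 + bk³ + ck² + dk + e; the 5 given values yield a linear system in the 5 coefficients.
Solving, the leading coefficient vanishes, and P(k) = -k³ - 3k² + 5k - 1.
Then P(3) = -40.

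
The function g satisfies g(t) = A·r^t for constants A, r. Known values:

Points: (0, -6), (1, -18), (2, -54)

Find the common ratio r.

Consecutive ratio: -18/(-6) = 3, and -54/(-18) = 3, so r = 3.
Then A·3^0 = -6 gives A = -6, and g(t) = -6·3^t.

3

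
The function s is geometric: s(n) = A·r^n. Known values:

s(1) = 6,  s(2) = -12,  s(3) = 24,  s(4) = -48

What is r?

Consecutive ratio: -12/6 = -2, and 24/(-12) = -2, so r = -2.
Then A·(-2)^1 = 6 gives A = -3, and s(n) = -3·(-2)^n.

-2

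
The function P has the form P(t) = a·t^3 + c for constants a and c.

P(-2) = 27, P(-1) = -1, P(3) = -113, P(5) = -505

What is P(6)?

-869

From P(-2) = 27 and P(-1) = -1: -8a + c = 27 and -1a + c = -1.
Subtracting: 7a = -28, so a = -4; then c = 27 − (-4)·(-8) = -5.
So P(t) = -4t³ − 5, and P(6) = -869.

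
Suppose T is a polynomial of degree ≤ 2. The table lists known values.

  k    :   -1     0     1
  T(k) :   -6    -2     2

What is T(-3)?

First differences: 4, 4.
Level-1 differences are constant, so T has degree 1.
Fitting a degree-1 polynomial gives T(k) = 4k - 2.
Then T(-3) = -14.

-14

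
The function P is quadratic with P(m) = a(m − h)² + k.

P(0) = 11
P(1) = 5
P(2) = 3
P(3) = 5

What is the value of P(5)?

21

First differences -6, -2, 2; second difference 4 = 2a, so a = 2.
Expanding, the m-coefficient is −2ah = -4h; matching it to the data gives h = 2, and then k = 3.
So P(m) = 2(m − 2)² + 3.
P(5) = 2·3² + 3 = 21.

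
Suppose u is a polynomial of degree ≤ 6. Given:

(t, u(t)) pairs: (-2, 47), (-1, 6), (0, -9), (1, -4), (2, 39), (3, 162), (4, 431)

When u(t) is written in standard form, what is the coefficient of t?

-6

First differences: -41, -15, 5, 43, 123, 269. Second differences: 26, 20, 38, 80, 146. Third differences: -6, 18, 42, 66. Fourth differences: 24, 24, 24.
Level-4 differences are constant, so u has degree 4.
Fitting a degree-4 polynomial gives u(t) = t^4 + t³ + 9t² - 6t - 9.
The coefficient of t is -6.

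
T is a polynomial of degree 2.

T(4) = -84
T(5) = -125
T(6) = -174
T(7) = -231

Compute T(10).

First differences: -41, -49, -57. Second differences: -8, -8.
Level-2 differences are constant, so T has degree 2.
Fitting a degree-2 polynomial gives T(x) = -4x² - 5x.
Then T(10) = -450.

-450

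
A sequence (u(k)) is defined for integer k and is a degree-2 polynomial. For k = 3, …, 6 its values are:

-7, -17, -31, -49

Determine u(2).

First differences: -10, -14, -18. Second differences: -4, -4.
Level-2 differences are constant, so u has degree 2.
Fitting a degree-2 polynomial gives u(k) = -2k² + 4k - 1.
Then u(2) = -1.

-1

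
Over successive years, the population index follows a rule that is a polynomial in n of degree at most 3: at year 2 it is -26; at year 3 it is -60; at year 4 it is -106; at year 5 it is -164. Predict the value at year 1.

Write the value at n as Q(n).
Write Q(n) = an³ + bn² + cn + d; the 4 given values yield a linear system in the 4 coefficients.
Solving, the leading coefficient vanishes, and Q(n) = -6n² - 4n + 6.
Then Q(1) = -4.

-4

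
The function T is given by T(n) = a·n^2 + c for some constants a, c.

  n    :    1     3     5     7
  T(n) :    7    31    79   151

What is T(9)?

From T(1) = 7 and T(3) = 31: 1a + c = 7 and 9a + c = 31.
Subtracting: 8a = 24, so a = 3; then c = 7 − 3·1 = 4.
So T(n) = 3n² + 4, and T(9) = 247.

247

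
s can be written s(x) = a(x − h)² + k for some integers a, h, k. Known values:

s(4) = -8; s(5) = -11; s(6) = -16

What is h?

First differences -3, -5; second difference -2 = 2a, so a = -1.
Expanding, the x-coefficient is −2ah = 2h; matching it to the data gives h = 3, and then k = -7.
So s(x) = -1(x − 3)² − 7.
Hence h = 3.

3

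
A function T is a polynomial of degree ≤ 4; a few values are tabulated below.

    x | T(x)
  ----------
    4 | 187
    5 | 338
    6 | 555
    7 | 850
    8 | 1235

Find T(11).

3050

First differences: 151, 217, 295, 385. Second differences: 66, 78, 90. Third differences: 12, 12.
Level-3 differences are constant, so T has degree 3.
Fitting a degree-3 polynomial gives T(x) = 2x³ + 3x² + 2x + 3.
Then T(11) = 3050.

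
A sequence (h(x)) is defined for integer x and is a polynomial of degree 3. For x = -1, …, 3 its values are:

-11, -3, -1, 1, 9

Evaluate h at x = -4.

-131

First differences: 8, 2, 2, 8. Second differences: -6, 0, 6. Third differences: 6, 6.
Level-3 differences are constant, so h has degree 3.
Fitting a degree-3 polynomial gives h(x) = x³ - 3x² + 4x - 3.
Then h(-4) = -131.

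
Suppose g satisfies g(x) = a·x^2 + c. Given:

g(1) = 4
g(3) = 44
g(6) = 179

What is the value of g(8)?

319

From g(1) = 4 and g(3) = 44: 1a + c = 4 and 9a + c = 44.
Subtracting: 8a = 40, so a = 5; then c = 4 − 5·1 = -1.
So g(x) = 5x² − 1, and g(8) = 319.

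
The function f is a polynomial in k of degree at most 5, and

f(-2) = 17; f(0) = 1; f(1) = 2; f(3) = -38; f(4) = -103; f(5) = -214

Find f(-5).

266

Write f(k) = ak^5 + bk^4 + ck³ + dk² + ek + p; the 6 given values yield a linear system in the 6 coefficients.
Solving, the top 2 coefficients vanish, and f(k) = -2k³ + k² + 2k + 1.
Then f(-5) = 266.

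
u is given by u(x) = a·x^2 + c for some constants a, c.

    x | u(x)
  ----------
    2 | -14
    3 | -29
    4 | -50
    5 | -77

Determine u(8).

From u(2) = -14 and u(3) = -29: 4a + c = -14 and 9a + c = -29.
Subtracting: 5a = -15, so a = -3; then c = -14 − (-3)·4 = -2.
So u(x) = -3x² − 2, and u(8) = -194.

-194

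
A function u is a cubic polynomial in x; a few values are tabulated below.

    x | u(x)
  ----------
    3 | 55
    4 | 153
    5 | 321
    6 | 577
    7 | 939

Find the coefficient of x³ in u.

First differences: 98, 168, 256, 362. Second differences: 70, 88, 106. Third differences: 18, 18.
Level-3 differences are constant, so u has degree 3.
Fitting a degree-3 polynomial gives u(x) = 3x³ - x² - 6x + 1.
The coefficient of x³ is 3.

3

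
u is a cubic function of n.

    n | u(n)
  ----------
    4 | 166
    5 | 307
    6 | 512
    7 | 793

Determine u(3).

77

Write u(n) = an³ + bn² + cn + d; the 4 given values yield a linear system in the 4 coefficients.
Solving, u(n) = 2n³ + 2n² + n + 2.
Then u(3) = 77.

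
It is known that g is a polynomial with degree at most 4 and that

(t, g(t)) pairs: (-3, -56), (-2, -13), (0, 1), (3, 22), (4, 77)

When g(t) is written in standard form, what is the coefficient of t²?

-2

Write g(t) = at^4 + bt³ + ct² + dt + e; the 5 given values yield a linear system in the 5 coefficients.
Solving, the leading coefficient vanishes, and g(t) = 2t³ - 2t² - 5t + 1.
The coefficient of t² is -2.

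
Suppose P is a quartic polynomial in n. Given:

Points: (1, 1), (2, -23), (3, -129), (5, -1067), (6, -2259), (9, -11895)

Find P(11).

-26969

Write P(n) = an^4 + bn³ + cn² + dn + e; the 6 given values yield a linear system in the 5 coefficients.
Solving, P(n) = -2n^4 + 2n³ - 3n² + n + 3.
Then P(11) = -26969.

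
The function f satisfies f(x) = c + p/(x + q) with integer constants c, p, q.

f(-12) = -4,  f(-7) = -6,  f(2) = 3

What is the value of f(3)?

2

(f(x) − c)(x + q) = p for each data point; the three points give a linear system in c and q, then p follows.
Solving: c = -2, q = 2, p = 20, so f(x) = -2 + 20/(x + 2).
Then f(3) = -2 + 20/5 = 2.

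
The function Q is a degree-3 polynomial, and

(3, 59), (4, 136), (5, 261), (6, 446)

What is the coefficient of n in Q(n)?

3

Write Q(n) = an³ + bn² + cn + d; the 4 given values yield a linear system in the 4 coefficients.
Solving, Q(n) = 2n³ + 3n - 4.
The coefficient of n is 3.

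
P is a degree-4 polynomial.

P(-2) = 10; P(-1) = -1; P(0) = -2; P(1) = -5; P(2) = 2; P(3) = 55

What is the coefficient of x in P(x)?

-2

Write P(x) = ax^4 + bx³ + cx² + dx + e; the 6 given values yield a linear system in the 5 coefficients.
Solving, P(x) = x^4 - 2x² - 2x - 2.
The coefficient of x is -2.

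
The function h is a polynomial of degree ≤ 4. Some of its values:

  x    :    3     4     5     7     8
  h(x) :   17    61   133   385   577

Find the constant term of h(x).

-7

Write h(x) = ax^4 + bx³ + cx² + dx + e; the 5 given values yield a linear system in the 5 coefficients.
Solving, the leading coefficient vanishes, and h(x) = x³ + 2x² - 7x - 7.
The constant term is h(0) = -7.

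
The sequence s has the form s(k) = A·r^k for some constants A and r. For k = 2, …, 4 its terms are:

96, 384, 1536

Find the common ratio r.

4

Consecutive ratio: 384/96 = 4, and 1536/384 = 4, so r = 4.
Then A·4^2 = 96 gives A = 6, and s(k) = 6·4^k.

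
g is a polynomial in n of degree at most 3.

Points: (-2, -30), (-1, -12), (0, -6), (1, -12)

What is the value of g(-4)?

Write g(n) = an³ + bn² + cn + d; the 4 given values yield a linear system in the 4 coefficients.
Solving, the leading coefficient vanishes, and g(n) = -6n² - 6.
Then g(-4) = -102.

-102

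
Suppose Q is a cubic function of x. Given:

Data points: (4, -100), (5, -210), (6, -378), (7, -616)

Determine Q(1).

2

Write Q(x) = ax³ + bx² + cx + d; the 4 given values yield a linear system in the 4 coefficients.
Solving, Q(x) = -2x³ + x² + 3x.
Then Q(1) = 2.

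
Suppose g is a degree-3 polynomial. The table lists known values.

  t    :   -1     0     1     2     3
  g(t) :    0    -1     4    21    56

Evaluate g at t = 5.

First differences: -1, 5, 17, 35. Second differences: 6, 12, 18. Third differences: 6, 6.
Level-3 differences are constant, so g has degree 3.
Fitting a degree-3 polynomial gives g(t) = t³ + 3t² + t - 1.
Then g(5) = 204.

204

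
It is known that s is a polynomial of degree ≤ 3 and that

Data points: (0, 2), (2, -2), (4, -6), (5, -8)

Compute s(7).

-12

Write s(x) = ax³ + bx² + cx + d; the 4 given values yield a linear system in the 4 coefficients.
Solving, the top 2 coefficients vanish, and s(x) = -2x + 2.
Then s(7) = -12.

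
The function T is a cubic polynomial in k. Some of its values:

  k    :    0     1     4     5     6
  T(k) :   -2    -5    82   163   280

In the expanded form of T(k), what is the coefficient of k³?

1

Write T(k) = ak³ + bk² + ck + d; the 5 given values yield a linear system in the 4 coefficients.
Solving, T(k) = k³ + 3k² - 7k - 2.
The coefficient of k³ is 1.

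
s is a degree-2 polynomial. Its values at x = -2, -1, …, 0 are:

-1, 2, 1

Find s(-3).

-8

Write s(x) = ax² + bx + c; the 3 given values yield a linear system in the 3 coefficients.
Solving, s(x) = -2x² - 3x + 1.
Then s(-3) = -8.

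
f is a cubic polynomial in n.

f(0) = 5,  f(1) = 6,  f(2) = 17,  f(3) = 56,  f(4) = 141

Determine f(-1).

Write f(n) = an³ + bn² + cn + d; the 5 given values yield a linear system in the 4 coefficients.
Solving, f(n) = 3n³ - 4n² + 2n + 5.
Then f(-1) = -4.

-4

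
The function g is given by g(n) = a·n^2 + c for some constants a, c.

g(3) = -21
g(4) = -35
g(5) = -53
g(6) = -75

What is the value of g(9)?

From g(3) = -21 and g(4) = -35: 9a + c = -21 and 16a + c = -35.
Subtracting: 7a = -14, so a = -2; then c = -21 − (-2)·9 = -3.
So g(n) = -2n² − 3, and g(9) = -165.

-165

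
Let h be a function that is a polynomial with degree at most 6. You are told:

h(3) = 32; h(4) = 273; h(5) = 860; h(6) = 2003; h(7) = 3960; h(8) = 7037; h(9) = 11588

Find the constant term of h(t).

First differences: 241, 587, 1143, 1957, 3077, 4551. Second differences: 346, 556, 814, 1120, 1474. Third differences: 210, 258, 306, 354. Fourth differences: 48, 48, 48.
Level-4 differences are constant, so h has degree 4.
Fitting a degree-4 polynomial gives h(t) = 2t^4 - t³ - 9t² - 9t + 5.
The constant term is h(0) = 5.

5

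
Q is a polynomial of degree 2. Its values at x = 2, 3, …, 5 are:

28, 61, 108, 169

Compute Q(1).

9

First differences: 33, 47, 61. Second differences: 14, 14.
Level-2 differences are constant, so Q has degree 2.
Fitting a degree-2 polynomial gives Q(x) = 7x² - 2x + 4.
Then Q(1) = 9.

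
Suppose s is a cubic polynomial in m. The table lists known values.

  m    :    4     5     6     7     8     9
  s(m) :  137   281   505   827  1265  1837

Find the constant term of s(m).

Write s(m) = am³ + bm² + cm + d; the 6 given values yield a linear system in the 4 coefficients.
Solving, s(m) = 3m³ - 5m² + 6m + 1.
The constant term is s(0) = 1.

1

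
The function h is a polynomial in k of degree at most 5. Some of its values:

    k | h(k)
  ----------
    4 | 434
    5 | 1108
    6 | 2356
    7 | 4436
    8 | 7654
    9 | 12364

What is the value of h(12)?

39706

First differences: 674, 1248, 2080, 3218, 4710. Second differences: 574, 832, 1138, 1492. Third differences: 258, 306, 354. Fourth differences: 48, 48.
Level-4 differences are constant, so h has degree 4.
Fitting a degree-4 polynomial gives h(k) = 2k^4 - k³ - 3k - 2.
Then h(12) = 39706.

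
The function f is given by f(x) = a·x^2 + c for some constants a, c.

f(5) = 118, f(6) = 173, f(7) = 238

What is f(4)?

From f(5) = 118 and f(6) = 173: 25a + c = 118 and 36a + c = 173.
Subtracting: 11a = 55, so a = 5; then c = 118 − 5·25 = -7.
So f(x) = 5x² − 7, and f(4) = 73.

73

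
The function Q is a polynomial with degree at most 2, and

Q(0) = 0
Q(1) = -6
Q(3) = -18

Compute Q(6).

-36

Write Q(t) = at² + bt + c; the 3 given values yield a linear system in the 3 coefficients.
Solving, the leading coefficient vanishes, and Q(t) = -6t.
Then Q(6) = -36.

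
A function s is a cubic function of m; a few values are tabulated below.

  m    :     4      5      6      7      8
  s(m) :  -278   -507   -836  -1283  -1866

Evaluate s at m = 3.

First differences: -229, -329, -447, -583. Second differences: -100, -118, -136. Third differences: -18, -18.
Level-3 differences are constant, so s has degree 3.
Fitting a degree-3 polynomial gives s(m) = -3m³ - 5m² - m - 2.
Then s(3) = -131.

-131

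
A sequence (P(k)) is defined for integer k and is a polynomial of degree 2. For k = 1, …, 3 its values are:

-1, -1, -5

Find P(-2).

-25

Write P(k) = ak² + bk + c; the 3 given values yield a linear system in the 3 coefficients.
Solving, P(k) = -2k² + 6k - 5.
Then P(-2) = -25.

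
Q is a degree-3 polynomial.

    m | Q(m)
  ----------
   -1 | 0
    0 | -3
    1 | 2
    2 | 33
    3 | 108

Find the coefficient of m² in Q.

4

First differences: -3, 5, 31, 75. Second differences: 8, 26, 44. Third differences: 18, 18.
Level-3 differences are constant, so Q has degree 3.
Fitting a degree-3 polynomial gives Q(m) = 3m³ + 4m² - 2m - 3.
The coefficient of m² is 4.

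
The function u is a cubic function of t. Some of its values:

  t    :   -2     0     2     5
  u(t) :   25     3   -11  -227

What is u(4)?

Write u(t) = at³ + bt² + ct + d; the 4 given values yield a linear system in the 4 coefficients.
Solving, u(t) = -2t³ + t² - t + 3.
Then u(4) = -113.

-113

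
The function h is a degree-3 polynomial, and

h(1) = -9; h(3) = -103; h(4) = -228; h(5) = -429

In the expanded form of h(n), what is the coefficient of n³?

Write h(n) = an³ + bn² + cn + d; the 4 given values yield a linear system in the 4 coefficients.
Solving, h(n) = -3n³ - 2n² - 4.
The coefficient of n³ is -3.

-3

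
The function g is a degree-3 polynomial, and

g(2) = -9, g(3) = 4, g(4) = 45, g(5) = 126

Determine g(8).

729

Write g(m) = am³ + bm² + cm + d; the 4 given values yield a linear system in the 4 coefficients.
Solving, g(m) = 2m³ - 4m² - 5m + 1.
Then g(8) = 729.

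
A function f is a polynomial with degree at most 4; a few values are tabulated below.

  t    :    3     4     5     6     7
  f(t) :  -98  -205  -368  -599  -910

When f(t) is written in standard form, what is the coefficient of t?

-5

Write f(t) = at^4 + bt³ + ct² + dt + e; the 5 given values yield a linear system in the 5 coefficients.
Solving, the leading coefficient vanishes, and f(t) = -2t³ - 4t² - 5t + 7.
The coefficient of t is -5.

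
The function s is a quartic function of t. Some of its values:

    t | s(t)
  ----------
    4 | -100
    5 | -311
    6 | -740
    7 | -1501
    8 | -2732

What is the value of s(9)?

Write s(t) = at^4 + bt³ + ct² + dt + e; the 5 given values yield a linear system in the 5 coefficients.
Solving, s(t) = -t^4 + 3t³ - 3t² + 2t + 4.
Then s(9) = -4595.

-4595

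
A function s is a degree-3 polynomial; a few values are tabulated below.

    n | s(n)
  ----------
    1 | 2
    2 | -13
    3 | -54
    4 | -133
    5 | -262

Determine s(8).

-1069

Write s(n) = an³ + bn² + cn + d; the 5 given values yield a linear system in the 4 coefficients.
Solving, s(n) = -2n³ - n² + 2n + 3.
Then s(8) = -1069.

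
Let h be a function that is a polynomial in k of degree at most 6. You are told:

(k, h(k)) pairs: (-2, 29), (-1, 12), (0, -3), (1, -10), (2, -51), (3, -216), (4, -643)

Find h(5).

-1518

Write h(k) = ak^6 + bk^5 + ck^4 + dk³ + ek² + pk + q; the 7 given values yield a linear system in the 7 coefficients.
Solving, the top 2 coefficients vanish, and h(k) = -2k^4 - 3k³ + 6k² - 8k - 3.
Then h(5) = -1518.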